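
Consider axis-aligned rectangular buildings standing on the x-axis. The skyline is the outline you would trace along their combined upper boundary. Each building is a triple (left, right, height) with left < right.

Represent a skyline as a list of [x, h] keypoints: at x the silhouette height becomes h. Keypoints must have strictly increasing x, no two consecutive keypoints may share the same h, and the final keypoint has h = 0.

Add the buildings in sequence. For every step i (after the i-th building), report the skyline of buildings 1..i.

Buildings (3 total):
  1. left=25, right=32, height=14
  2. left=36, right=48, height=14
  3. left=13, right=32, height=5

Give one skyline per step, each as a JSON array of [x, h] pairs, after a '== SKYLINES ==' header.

== SKYLINES ==
[[25,14],[32,0]]
[[25,14],[32,0],[36,14],[48,0]]
[[13,5],[25,14],[32,0],[36,14],[48,0]]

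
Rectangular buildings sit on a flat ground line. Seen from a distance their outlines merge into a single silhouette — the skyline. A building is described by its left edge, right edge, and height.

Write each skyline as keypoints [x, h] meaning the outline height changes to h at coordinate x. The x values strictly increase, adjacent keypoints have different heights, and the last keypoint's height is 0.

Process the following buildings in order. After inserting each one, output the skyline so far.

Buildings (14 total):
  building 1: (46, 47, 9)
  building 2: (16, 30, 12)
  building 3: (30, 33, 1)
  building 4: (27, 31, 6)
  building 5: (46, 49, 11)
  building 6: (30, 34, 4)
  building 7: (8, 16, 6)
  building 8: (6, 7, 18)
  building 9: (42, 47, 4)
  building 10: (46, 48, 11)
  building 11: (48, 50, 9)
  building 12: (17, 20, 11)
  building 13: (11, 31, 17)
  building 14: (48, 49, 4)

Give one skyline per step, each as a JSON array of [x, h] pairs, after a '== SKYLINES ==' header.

== SKYLINES ==
[[46,9],[47,0]]
[[16,12],[30,0],[46,9],[47,0]]
[[16,12],[30,1],[33,0],[46,9],[47,0]]
[[16,12],[30,6],[31,1],[33,0],[46,9],[47,0]]
[[16,12],[30,6],[31,1],[33,0],[46,11],[49,0]]
[[16,12],[30,6],[31,4],[34,0],[46,11],[49,0]]
[[8,6],[16,12],[30,6],[31,4],[34,0],[46,11],[49,0]]
[[6,18],[7,0],[8,6],[16,12],[30,6],[31,4],[34,0],[46,11],[49,0]]
[[6,18],[7,0],[8,6],[16,12],[30,6],[31,4],[34,0],[42,4],[46,11],[49,0]]
[[6,18],[7,0],[8,6],[16,12],[30,6],[31,4],[34,0],[42,4],[46,11],[49,0]]
[[6,18],[7,0],[8,6],[16,12],[30,6],[31,4],[34,0],[42,4],[46,11],[49,9],[50,0]]
[[6,18],[7,0],[8,6],[16,12],[30,6],[31,4],[34,0],[42,4],[46,11],[49,9],[50,0]]
[[6,18],[7,0],[8,6],[11,17],[31,4],[34,0],[42,4],[46,11],[49,9],[50,0]]
[[6,18],[7,0],[8,6],[11,17],[31,4],[34,0],[42,4],[46,11],[49,9],[50,0]]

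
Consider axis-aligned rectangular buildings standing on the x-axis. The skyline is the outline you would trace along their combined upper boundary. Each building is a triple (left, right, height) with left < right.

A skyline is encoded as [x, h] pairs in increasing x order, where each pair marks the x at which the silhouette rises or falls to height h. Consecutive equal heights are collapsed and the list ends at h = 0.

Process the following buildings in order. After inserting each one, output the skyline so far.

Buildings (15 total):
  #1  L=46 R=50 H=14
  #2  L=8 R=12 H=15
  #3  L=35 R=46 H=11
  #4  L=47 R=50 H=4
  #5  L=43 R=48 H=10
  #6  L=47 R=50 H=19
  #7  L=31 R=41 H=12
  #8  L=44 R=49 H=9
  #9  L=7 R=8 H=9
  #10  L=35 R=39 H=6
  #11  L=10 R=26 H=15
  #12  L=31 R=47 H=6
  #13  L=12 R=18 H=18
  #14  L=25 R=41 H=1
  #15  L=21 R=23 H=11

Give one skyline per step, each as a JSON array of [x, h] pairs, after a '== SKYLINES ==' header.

== SKYLINES ==
[[46,14],[50,0]]
[[8,15],[12,0],[46,14],[50,0]]
[[8,15],[12,0],[35,11],[46,14],[50,0]]
[[8,15],[12,0],[35,11],[46,14],[50,0]]
[[8,15],[12,0],[35,11],[46,14],[50,0]]
[[8,15],[12,0],[35,11],[46,14],[47,19],[50,0]]
[[8,15],[12,0],[31,12],[41,11],[46,14],[47,19],[50,0]]
[[8,15],[12,0],[31,12],[41,11],[46,14],[47,19],[50,0]]
[[7,9],[8,15],[12,0],[31,12],[41,11],[46,14],[47,19],[50,0]]
[[7,9],[8,15],[12,0],[31,12],[41,11],[46,14],[47,19],[50,0]]
[[7,9],[8,15],[26,0],[31,12],[41,11],[46,14],[47,19],[50,0]]
[[7,9],[8,15],[26,0],[31,12],[41,11],[46,14],[47,19],[50,0]]
[[7,9],[8,15],[12,18],[18,15],[26,0],[31,12],[41,11],[46,14],[47,19],[50,0]]
[[7,9],[8,15],[12,18],[18,15],[26,1],[31,12],[41,11],[46,14],[47,19],[50,0]]
[[7,9],[8,15],[12,18],[18,15],[26,1],[31,12],[41,11],[46,14],[47,19],[50,0]]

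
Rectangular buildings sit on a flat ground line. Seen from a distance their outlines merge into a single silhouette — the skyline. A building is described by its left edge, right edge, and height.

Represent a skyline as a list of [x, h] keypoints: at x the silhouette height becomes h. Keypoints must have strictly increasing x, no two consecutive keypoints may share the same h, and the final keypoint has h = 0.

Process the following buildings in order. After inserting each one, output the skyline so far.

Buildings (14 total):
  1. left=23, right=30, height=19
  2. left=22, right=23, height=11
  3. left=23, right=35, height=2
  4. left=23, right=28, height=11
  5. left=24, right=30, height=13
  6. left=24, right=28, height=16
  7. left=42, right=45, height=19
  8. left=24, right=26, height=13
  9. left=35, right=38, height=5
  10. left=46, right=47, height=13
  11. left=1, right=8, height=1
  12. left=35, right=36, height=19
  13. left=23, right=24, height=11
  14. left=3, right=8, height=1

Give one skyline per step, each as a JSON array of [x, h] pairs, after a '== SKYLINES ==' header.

== SKYLINES ==
[[23,19],[30,0]]
[[22,11],[23,19],[30,0]]
[[22,11],[23,19],[30,2],[35,0]]
[[22,11],[23,19],[30,2],[35,0]]
[[22,11],[23,19],[30,2],[35,0]]
[[22,11],[23,19],[30,2],[35,0]]
[[22,11],[23,19],[30,2],[35,0],[42,19],[45,0]]
[[22,11],[23,19],[30,2],[35,0],[42,19],[45,0]]
[[22,11],[23,19],[30,2],[35,5],[38,0],[42,19],[45,0]]
[[22,11],[23,19],[30,2],[35,5],[38,0],[42,19],[45,0],[46,13],[47,0]]
[[1,1],[8,0],[22,11],[23,19],[30,2],[35,5],[38,0],[42,19],[45,0],[46,13],[47,0]]
[[1,1],[8,0],[22,11],[23,19],[30,2],[35,19],[36,5],[38,0],[42,19],[45,0],[46,13],[47,0]]
[[1,1],[8,0],[22,11],[23,19],[30,2],[35,19],[36,5],[38,0],[42,19],[45,0],[46,13],[47,0]]
[[1,1],[8,0],[22,11],[23,19],[30,2],[35,19],[36,5],[38,0],[42,19],[45,0],[46,13],[47,0]]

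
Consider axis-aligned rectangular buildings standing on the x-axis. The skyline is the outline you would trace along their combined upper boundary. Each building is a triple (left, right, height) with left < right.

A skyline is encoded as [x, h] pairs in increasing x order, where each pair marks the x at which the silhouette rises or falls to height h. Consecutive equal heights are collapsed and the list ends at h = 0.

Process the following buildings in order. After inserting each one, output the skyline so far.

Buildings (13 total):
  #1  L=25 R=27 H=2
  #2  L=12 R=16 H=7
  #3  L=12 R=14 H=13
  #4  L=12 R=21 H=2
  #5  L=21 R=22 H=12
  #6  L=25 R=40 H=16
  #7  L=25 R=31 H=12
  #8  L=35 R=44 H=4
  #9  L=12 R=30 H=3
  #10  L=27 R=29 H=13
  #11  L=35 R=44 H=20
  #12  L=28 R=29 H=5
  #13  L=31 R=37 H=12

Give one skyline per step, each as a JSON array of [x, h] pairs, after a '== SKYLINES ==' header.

== SKYLINES ==
[[25,2],[27,0]]
[[12,7],[16,0],[25,2],[27,0]]
[[12,13],[14,7],[16,0],[25,2],[27,0]]
[[12,13],[14,7],[16,2],[21,0],[25,2],[27,0]]
[[12,13],[14,7],[16,2],[21,12],[22,0],[25,2],[27,0]]
[[12,13],[14,7],[16,2],[21,12],[22,0],[25,16],[40,0]]
[[12,13],[14,7],[16,2],[21,12],[22,0],[25,16],[40,0]]
[[12,13],[14,7],[16,2],[21,12],[22,0],[25,16],[40,4],[44,0]]
[[12,13],[14,7],[16,3],[21,12],[22,3],[25,16],[40,4],[44,0]]
[[12,13],[14,7],[16,3],[21,12],[22,3],[25,16],[40,4],[44,0]]
[[12,13],[14,7],[16,3],[21,12],[22,3],[25,16],[35,20],[44,0]]
[[12,13],[14,7],[16,3],[21,12],[22,3],[25,16],[35,20],[44,0]]
[[12,13],[14,7],[16,3],[21,12],[22,3],[25,16],[35,20],[44,0]]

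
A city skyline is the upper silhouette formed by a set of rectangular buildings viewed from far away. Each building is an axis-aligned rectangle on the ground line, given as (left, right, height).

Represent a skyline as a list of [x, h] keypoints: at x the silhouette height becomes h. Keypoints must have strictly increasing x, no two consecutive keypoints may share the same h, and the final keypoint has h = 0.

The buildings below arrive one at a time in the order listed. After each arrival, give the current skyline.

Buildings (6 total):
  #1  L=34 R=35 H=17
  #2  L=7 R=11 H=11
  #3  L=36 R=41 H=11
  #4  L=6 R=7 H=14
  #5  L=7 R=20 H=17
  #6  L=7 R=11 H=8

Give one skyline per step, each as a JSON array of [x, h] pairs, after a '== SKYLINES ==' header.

== SKYLINES ==
[[34,17],[35,0]]
[[7,11],[11,0],[34,17],[35,0]]
[[7,11],[11,0],[34,17],[35,0],[36,11],[41,0]]
[[6,14],[7,11],[11,0],[34,17],[35,0],[36,11],[41,0]]
[[6,14],[7,17],[20,0],[34,17],[35,0],[36,11],[41,0]]
[[6,14],[7,17],[20,0],[34,17],[35,0],[36,11],[41,0]]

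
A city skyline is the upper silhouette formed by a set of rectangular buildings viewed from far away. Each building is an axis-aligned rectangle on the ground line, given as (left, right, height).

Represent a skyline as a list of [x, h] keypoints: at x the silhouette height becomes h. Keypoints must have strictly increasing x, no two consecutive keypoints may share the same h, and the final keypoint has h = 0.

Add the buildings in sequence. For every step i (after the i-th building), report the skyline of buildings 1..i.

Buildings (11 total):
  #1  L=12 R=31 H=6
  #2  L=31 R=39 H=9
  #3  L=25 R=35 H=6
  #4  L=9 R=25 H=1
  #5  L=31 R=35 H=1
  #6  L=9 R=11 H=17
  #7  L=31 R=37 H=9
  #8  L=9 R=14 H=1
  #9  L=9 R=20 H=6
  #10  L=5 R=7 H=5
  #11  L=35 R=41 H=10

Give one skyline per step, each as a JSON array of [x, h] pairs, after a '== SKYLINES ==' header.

== SKYLINES ==
[[12,6],[31,0]]
[[12,6],[31,9],[39,0]]
[[12,6],[31,9],[39,0]]
[[9,1],[12,6],[31,9],[39,0]]
[[9,1],[12,6],[31,9],[39,0]]
[[9,17],[11,1],[12,6],[31,9],[39,0]]
[[9,17],[11,1],[12,6],[31,9],[39,0]]
[[9,17],[11,1],[12,6],[31,9],[39,0]]
[[9,17],[11,6],[31,9],[39,0]]
[[5,5],[7,0],[9,17],[11,6],[31,9],[39,0]]
[[5,5],[7,0],[9,17],[11,6],[31,9],[35,10],[41,0]]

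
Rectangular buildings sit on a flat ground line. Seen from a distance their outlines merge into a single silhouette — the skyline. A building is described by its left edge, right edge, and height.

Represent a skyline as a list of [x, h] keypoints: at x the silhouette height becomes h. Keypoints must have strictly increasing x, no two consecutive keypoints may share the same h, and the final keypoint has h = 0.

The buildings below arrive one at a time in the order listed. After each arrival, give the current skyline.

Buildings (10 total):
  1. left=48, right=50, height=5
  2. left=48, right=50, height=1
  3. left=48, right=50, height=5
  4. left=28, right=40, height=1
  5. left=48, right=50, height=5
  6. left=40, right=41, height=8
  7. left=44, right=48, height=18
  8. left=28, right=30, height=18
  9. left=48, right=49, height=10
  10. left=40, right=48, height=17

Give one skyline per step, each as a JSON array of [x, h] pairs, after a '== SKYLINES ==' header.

== SKYLINES ==
[[48,5],[50,0]]
[[48,5],[50,0]]
[[48,5],[50,0]]
[[28,1],[40,0],[48,5],[50,0]]
[[28,1],[40,0],[48,5],[50,0]]
[[28,1],[40,8],[41,0],[48,5],[50,0]]
[[28,1],[40,8],[41,0],[44,18],[48,5],[50,0]]
[[28,18],[30,1],[40,8],[41,0],[44,18],[48,5],[50,0]]
[[28,18],[30,1],[40,8],[41,0],[44,18],[48,10],[49,5],[50,0]]
[[28,18],[30,1],[40,17],[44,18],[48,10],[49,5],[50,0]]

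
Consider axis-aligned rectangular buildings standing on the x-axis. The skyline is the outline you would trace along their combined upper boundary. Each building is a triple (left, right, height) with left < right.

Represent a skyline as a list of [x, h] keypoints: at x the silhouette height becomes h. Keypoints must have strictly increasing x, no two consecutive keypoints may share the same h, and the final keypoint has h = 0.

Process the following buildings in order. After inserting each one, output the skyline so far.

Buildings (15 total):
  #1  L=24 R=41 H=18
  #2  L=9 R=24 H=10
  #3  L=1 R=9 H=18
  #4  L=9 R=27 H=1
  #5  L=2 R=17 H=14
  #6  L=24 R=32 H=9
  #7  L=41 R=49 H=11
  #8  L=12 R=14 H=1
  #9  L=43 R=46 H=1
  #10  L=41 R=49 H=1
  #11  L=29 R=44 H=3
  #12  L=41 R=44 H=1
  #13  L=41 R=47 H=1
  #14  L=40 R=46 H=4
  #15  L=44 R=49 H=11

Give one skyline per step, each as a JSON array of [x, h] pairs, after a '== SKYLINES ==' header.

== SKYLINES ==
[[24,18],[41,0]]
[[9,10],[24,18],[41,0]]
[[1,18],[9,10],[24,18],[41,0]]
[[1,18],[9,10],[24,18],[41,0]]
[[1,18],[9,14],[17,10],[24,18],[41,0]]
[[1,18],[9,14],[17,10],[24,18],[41,0]]
[[1,18],[9,14],[17,10],[24,18],[41,11],[49,0]]
[[1,18],[9,14],[17,10],[24,18],[41,11],[49,0]]
[[1,18],[9,14],[17,10],[24,18],[41,11],[49,0]]
[[1,18],[9,14],[17,10],[24,18],[41,11],[49,0]]
[[1,18],[9,14],[17,10],[24,18],[41,11],[49,0]]
[[1,18],[9,14],[17,10],[24,18],[41,11],[49,0]]
[[1,18],[9,14],[17,10],[24,18],[41,11],[49,0]]
[[1,18],[9,14],[17,10],[24,18],[41,11],[49,0]]
[[1,18],[9,14],[17,10],[24,18],[41,11],[49,0]]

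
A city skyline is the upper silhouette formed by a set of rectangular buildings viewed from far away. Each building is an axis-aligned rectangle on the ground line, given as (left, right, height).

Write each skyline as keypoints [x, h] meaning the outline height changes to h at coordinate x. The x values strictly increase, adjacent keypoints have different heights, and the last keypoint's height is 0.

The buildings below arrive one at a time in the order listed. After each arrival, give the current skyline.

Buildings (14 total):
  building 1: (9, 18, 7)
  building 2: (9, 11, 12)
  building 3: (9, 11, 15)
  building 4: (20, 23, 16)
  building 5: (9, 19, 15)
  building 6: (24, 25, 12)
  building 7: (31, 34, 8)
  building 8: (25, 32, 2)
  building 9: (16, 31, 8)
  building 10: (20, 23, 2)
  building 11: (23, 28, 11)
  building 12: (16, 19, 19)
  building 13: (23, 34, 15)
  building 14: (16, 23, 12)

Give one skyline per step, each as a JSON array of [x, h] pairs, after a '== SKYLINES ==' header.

== SKYLINES ==
[[9,7],[18,0]]
[[9,12],[11,7],[18,0]]
[[9,15],[11,7],[18,0]]
[[9,15],[11,7],[18,0],[20,16],[23,0]]
[[9,15],[19,0],[20,16],[23,0]]
[[9,15],[19,0],[20,16],[23,0],[24,12],[25,0]]
[[9,15],[19,0],[20,16],[23,0],[24,12],[25,0],[31,8],[34,0]]
[[9,15],[19,0],[20,16],[23,0],[24,12],[25,2],[31,8],[34,0]]
[[9,15],[19,8],[20,16],[23,8],[24,12],[25,8],[34,0]]
[[9,15],[19,8],[20,16],[23,8],[24,12],[25,8],[34,0]]
[[9,15],[19,8],[20,16],[23,11],[24,12],[25,11],[28,8],[34,0]]
[[9,15],[16,19],[19,8],[20,16],[23,11],[24,12],[25,11],[28,8],[34,0]]
[[9,15],[16,19],[19,8],[20,16],[23,15],[34,0]]
[[9,15],[16,19],[19,12],[20,16],[23,15],[34,0]]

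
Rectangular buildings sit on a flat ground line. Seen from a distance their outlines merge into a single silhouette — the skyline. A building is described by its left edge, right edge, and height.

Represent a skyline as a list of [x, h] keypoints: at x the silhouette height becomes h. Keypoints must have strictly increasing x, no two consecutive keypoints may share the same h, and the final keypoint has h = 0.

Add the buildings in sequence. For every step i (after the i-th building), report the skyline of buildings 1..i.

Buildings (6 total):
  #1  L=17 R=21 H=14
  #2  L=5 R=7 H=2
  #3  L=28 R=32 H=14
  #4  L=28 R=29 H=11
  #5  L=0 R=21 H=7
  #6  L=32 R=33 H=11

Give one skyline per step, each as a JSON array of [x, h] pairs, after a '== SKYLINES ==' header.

== SKYLINES ==
[[17,14],[21,0]]
[[5,2],[7,0],[17,14],[21,0]]
[[5,2],[7,0],[17,14],[21,0],[28,14],[32,0]]
[[5,2],[7,0],[17,14],[21,0],[28,14],[32,0]]
[[0,7],[17,14],[21,0],[28,14],[32,0]]
[[0,7],[17,14],[21,0],[28,14],[32,11],[33,0]]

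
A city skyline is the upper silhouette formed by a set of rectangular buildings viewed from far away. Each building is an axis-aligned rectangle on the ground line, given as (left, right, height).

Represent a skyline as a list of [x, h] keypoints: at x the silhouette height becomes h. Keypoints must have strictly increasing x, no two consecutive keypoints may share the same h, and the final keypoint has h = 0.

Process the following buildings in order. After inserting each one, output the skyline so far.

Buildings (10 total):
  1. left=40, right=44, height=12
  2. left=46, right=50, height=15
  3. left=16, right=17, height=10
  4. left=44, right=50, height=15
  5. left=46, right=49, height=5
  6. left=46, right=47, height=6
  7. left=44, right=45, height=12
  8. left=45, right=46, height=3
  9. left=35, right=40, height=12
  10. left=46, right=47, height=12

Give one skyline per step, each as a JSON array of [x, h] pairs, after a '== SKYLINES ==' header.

== SKYLINES ==
[[40,12],[44,0]]
[[40,12],[44,0],[46,15],[50,0]]
[[16,10],[17,0],[40,12],[44,0],[46,15],[50,0]]
[[16,10],[17,0],[40,12],[44,15],[50,0]]
[[16,10],[17,0],[40,12],[44,15],[50,0]]
[[16,10],[17,0],[40,12],[44,15],[50,0]]
[[16,10],[17,0],[40,12],[44,15],[50,0]]
[[16,10],[17,0],[40,12],[44,15],[50,0]]
[[16,10],[17,0],[35,12],[44,15],[50,0]]
[[16,10],[17,0],[35,12],[44,15],[50,0]]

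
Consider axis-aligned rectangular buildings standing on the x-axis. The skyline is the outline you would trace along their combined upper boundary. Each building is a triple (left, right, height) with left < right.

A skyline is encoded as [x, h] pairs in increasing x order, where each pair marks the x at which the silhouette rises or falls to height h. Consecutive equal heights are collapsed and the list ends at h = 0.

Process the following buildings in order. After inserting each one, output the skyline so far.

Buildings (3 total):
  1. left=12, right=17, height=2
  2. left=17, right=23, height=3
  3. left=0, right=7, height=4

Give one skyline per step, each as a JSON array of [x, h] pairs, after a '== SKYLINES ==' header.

== SKYLINES ==
[[12,2],[17,0]]
[[12,2],[17,3],[23,0]]
[[0,4],[7,0],[12,2],[17,3],[23,0]]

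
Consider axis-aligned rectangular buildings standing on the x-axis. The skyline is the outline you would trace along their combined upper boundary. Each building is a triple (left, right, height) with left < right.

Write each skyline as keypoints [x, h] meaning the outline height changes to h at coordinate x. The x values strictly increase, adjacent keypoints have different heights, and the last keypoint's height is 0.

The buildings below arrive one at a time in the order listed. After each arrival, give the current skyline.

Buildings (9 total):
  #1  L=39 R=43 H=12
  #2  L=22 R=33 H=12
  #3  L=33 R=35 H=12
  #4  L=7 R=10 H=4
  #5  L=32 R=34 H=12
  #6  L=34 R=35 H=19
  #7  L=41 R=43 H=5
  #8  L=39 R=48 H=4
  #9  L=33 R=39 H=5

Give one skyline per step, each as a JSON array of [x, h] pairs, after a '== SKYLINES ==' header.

== SKYLINES ==
[[39,12],[43,0]]
[[22,12],[33,0],[39,12],[43,0]]
[[22,12],[35,0],[39,12],[43,0]]
[[7,4],[10,0],[22,12],[35,0],[39,12],[43,0]]
[[7,4],[10,0],[22,12],[35,0],[39,12],[43,0]]
[[7,4],[10,0],[22,12],[34,19],[35,0],[39,12],[43,0]]
[[7,4],[10,0],[22,12],[34,19],[35,0],[39,12],[43,0]]
[[7,4],[10,0],[22,12],[34,19],[35,0],[39,12],[43,4],[48,0]]
[[7,4],[10,0],[22,12],[34,19],[35,5],[39,12],[43,4],[48,0]]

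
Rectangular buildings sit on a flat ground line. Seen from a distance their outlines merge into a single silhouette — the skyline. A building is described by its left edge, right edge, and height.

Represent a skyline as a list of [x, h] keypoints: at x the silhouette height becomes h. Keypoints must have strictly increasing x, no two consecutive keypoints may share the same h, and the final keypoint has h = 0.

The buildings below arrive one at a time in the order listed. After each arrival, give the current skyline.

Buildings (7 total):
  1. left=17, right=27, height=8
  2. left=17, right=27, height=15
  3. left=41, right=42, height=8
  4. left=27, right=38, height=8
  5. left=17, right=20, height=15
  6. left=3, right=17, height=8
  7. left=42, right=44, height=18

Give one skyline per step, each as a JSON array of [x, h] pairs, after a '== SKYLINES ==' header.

== SKYLINES ==
[[17,8],[27,0]]
[[17,15],[27,0]]
[[17,15],[27,0],[41,8],[42,0]]
[[17,15],[27,8],[38,0],[41,8],[42,0]]
[[17,15],[27,8],[38,0],[41,8],[42,0]]
[[3,8],[17,15],[27,8],[38,0],[41,8],[42,0]]
[[3,8],[17,15],[27,8],[38,0],[41,8],[42,18],[44,0]]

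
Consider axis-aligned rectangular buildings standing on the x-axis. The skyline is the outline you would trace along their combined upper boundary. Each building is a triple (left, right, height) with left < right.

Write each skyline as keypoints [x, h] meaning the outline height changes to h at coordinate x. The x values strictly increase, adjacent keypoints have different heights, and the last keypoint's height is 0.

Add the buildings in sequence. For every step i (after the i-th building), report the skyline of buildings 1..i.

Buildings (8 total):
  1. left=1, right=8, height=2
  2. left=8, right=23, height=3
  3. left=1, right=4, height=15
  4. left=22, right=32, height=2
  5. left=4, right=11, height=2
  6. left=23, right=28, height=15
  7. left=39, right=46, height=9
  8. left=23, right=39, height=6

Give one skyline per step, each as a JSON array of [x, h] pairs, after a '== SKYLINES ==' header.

== SKYLINES ==
[[1,2],[8,0]]
[[1,2],[8,3],[23,0]]
[[1,15],[4,2],[8,3],[23,0]]
[[1,15],[4,2],[8,3],[23,2],[32,0]]
[[1,15],[4,2],[8,3],[23,2],[32,0]]
[[1,15],[4,2],[8,3],[23,15],[28,2],[32,0]]
[[1,15],[4,2],[8,3],[23,15],[28,2],[32,0],[39,9],[46,0]]
[[1,15],[4,2],[8,3],[23,15],[28,6],[39,9],[46,0]]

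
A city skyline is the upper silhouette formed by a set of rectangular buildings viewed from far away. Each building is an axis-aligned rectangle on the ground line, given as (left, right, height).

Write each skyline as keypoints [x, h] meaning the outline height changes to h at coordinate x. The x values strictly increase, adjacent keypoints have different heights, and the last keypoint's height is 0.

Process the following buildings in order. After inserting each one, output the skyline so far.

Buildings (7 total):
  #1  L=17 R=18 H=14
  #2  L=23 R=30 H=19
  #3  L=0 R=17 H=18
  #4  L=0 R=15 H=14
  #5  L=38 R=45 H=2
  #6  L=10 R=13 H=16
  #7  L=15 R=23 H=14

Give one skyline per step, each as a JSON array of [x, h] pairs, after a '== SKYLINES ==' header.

== SKYLINES ==
[[17,14],[18,0]]
[[17,14],[18,0],[23,19],[30,0]]
[[0,18],[17,14],[18,0],[23,19],[30,0]]
[[0,18],[17,14],[18,0],[23,19],[30,0]]
[[0,18],[17,14],[18,0],[23,19],[30,0],[38,2],[45,0]]
[[0,18],[17,14],[18,0],[23,19],[30,0],[38,2],[45,0]]
[[0,18],[17,14],[23,19],[30,0],[38,2],[45,0]]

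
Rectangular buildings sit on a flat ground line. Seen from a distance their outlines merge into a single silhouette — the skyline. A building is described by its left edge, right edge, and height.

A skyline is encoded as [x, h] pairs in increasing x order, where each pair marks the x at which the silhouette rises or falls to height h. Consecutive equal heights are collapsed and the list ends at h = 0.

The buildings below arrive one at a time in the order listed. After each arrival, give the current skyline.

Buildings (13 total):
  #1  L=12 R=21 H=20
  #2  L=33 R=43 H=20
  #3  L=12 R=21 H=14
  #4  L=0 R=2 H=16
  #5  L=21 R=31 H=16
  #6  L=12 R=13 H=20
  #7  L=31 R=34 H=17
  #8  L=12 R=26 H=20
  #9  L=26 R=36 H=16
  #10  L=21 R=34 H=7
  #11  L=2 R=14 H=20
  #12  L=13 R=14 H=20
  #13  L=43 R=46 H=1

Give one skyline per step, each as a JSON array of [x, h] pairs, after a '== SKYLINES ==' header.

== SKYLINES ==
[[12,20],[21,0]]
[[12,20],[21,0],[33,20],[43,0]]
[[12,20],[21,0],[33,20],[43,0]]
[[0,16],[2,0],[12,20],[21,0],[33,20],[43,0]]
[[0,16],[2,0],[12,20],[21,16],[31,0],[33,20],[43,0]]
[[0,16],[2,0],[12,20],[21,16],[31,0],[33,20],[43,0]]
[[0,16],[2,0],[12,20],[21,16],[31,17],[33,20],[43,0]]
[[0,16],[2,0],[12,20],[26,16],[31,17],[33,20],[43,0]]
[[0,16],[2,0],[12,20],[26,16],[31,17],[33,20],[43,0]]
[[0,16],[2,0],[12,20],[26,16],[31,17],[33,20],[43,0]]
[[0,16],[2,20],[26,16],[31,17],[33,20],[43,0]]
[[0,16],[2,20],[26,16],[31,17],[33,20],[43,0]]
[[0,16],[2,20],[26,16],[31,17],[33,20],[43,1],[46,0]]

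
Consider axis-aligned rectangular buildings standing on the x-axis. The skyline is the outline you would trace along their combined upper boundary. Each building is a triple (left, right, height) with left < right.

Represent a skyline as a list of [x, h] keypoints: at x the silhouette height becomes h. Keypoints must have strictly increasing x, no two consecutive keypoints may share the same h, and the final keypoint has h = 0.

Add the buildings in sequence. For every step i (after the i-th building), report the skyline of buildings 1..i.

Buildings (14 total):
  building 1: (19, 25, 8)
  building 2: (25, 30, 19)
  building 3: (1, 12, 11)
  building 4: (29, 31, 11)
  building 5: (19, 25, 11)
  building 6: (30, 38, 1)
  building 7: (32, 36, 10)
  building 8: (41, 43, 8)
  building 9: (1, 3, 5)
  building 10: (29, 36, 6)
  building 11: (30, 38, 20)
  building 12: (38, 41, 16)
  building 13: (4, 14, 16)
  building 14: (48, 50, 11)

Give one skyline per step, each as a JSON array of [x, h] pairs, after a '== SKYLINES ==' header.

== SKYLINES ==
[[19,8],[25,0]]
[[19,8],[25,19],[30,0]]
[[1,11],[12,0],[19,8],[25,19],[30,0]]
[[1,11],[12,0],[19,8],[25,19],[30,11],[31,0]]
[[1,11],[12,0],[19,11],[25,19],[30,11],[31,0]]
[[1,11],[12,0],[19,11],[25,19],[30,11],[31,1],[38,0]]
[[1,11],[12,0],[19,11],[25,19],[30,11],[31,1],[32,10],[36,1],[38,0]]
[[1,11],[12,0],[19,11],[25,19],[30,11],[31,1],[32,10],[36,1],[38,0],[41,8],[43,0]]
[[1,11],[12,0],[19,11],[25,19],[30,11],[31,1],[32,10],[36,1],[38,0],[41,8],[43,0]]
[[1,11],[12,0],[19,11],[25,19],[30,11],[31,6],[32,10],[36,1],[38,0],[41,8],[43,0]]
[[1,11],[12,0],[19,11],[25,19],[30,20],[38,0],[41,8],[43,0]]
[[1,11],[12,0],[19,11],[25,19],[30,20],[38,16],[41,8],[43,0]]
[[1,11],[4,16],[14,0],[19,11],[25,19],[30,20],[38,16],[41,8],[43,0]]
[[1,11],[4,16],[14,0],[19,11],[25,19],[30,20],[38,16],[41,8],[43,0],[48,11],[50,0]]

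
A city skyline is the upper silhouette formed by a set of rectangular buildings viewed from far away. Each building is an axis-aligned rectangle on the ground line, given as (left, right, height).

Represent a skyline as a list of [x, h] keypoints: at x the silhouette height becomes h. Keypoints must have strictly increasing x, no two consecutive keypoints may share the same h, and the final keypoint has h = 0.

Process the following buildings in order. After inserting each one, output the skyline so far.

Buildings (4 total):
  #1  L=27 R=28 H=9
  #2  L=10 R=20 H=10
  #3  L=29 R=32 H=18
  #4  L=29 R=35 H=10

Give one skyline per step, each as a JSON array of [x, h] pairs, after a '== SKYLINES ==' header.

== SKYLINES ==
[[27,9],[28,0]]
[[10,10],[20,0],[27,9],[28,0]]
[[10,10],[20,0],[27,9],[28,0],[29,18],[32,0]]
[[10,10],[20,0],[27,9],[28,0],[29,18],[32,10],[35,0]]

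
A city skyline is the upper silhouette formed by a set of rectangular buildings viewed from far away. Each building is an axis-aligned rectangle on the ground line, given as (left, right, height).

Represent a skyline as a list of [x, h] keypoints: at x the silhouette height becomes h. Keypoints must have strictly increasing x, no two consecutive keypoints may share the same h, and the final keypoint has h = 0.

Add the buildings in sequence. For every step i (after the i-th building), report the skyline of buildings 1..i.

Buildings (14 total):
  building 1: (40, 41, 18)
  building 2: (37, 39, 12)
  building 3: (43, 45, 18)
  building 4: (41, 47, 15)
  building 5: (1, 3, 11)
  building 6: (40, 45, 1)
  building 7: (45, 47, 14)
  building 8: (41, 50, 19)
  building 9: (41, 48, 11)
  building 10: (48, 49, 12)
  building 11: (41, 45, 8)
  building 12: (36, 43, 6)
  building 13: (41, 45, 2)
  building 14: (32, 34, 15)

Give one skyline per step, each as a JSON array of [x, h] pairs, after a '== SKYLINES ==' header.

== SKYLINES ==
[[40,18],[41,0]]
[[37,12],[39,0],[40,18],[41,0]]
[[37,12],[39,0],[40,18],[41,0],[43,18],[45,0]]
[[37,12],[39,0],[40,18],[41,15],[43,18],[45,15],[47,0]]
[[1,11],[3,0],[37,12],[39,0],[40,18],[41,15],[43,18],[45,15],[47,0]]
[[1,11],[3,0],[37,12],[39,0],[40,18],[41,15],[43,18],[45,15],[47,0]]
[[1,11],[3,0],[37,12],[39,0],[40,18],[41,15],[43,18],[45,15],[47,0]]
[[1,11],[3,0],[37,12],[39,0],[40,18],[41,19],[50,0]]
[[1,11],[3,0],[37,12],[39,0],[40,18],[41,19],[50,0]]
[[1,11],[3,0],[37,12],[39,0],[40,18],[41,19],[50,0]]
[[1,11],[3,0],[37,12],[39,0],[40,18],[41,19],[50,0]]
[[1,11],[3,0],[36,6],[37,12],[39,6],[40,18],[41,19],[50,0]]
[[1,11],[3,0],[36,6],[37,12],[39,6],[40,18],[41,19],[50,0]]
[[1,11],[3,0],[32,15],[34,0],[36,6],[37,12],[39,6],[40,18],[41,19],[50,0]]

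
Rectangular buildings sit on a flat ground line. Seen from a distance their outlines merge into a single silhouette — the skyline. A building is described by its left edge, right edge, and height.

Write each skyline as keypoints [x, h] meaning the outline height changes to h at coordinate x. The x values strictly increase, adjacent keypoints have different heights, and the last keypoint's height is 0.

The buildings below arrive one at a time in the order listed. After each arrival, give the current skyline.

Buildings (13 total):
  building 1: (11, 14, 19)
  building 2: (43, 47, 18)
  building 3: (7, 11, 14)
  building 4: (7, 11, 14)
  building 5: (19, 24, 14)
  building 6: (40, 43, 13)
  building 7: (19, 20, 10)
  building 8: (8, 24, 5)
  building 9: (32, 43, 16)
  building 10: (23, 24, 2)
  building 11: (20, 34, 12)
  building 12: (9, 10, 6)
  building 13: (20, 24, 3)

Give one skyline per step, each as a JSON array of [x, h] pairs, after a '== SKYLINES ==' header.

== SKYLINES ==
[[11,19],[14,0]]
[[11,19],[14,0],[43,18],[47,0]]
[[7,14],[11,19],[14,0],[43,18],[47,0]]
[[7,14],[11,19],[14,0],[43,18],[47,0]]
[[7,14],[11,19],[14,0],[19,14],[24,0],[43,18],[47,0]]
[[7,14],[11,19],[14,0],[19,14],[24,0],[40,13],[43,18],[47,0]]
[[7,14],[11,19],[14,0],[19,14],[24,0],[40,13],[43,18],[47,0]]
[[7,14],[11,19],[14,5],[19,14],[24,0],[40,13],[43,18],[47,0]]
[[7,14],[11,19],[14,5],[19,14],[24,0],[32,16],[43,18],[47,0]]
[[7,14],[11,19],[14,5],[19,14],[24,0],[32,16],[43,18],[47,0]]
[[7,14],[11,19],[14,5],[19,14],[24,12],[32,16],[43,18],[47,0]]
[[7,14],[11,19],[14,5],[19,14],[24,12],[32,16],[43,18],[47,0]]
[[7,14],[11,19],[14,5],[19,14],[24,12],[32,16],[43,18],[47,0]]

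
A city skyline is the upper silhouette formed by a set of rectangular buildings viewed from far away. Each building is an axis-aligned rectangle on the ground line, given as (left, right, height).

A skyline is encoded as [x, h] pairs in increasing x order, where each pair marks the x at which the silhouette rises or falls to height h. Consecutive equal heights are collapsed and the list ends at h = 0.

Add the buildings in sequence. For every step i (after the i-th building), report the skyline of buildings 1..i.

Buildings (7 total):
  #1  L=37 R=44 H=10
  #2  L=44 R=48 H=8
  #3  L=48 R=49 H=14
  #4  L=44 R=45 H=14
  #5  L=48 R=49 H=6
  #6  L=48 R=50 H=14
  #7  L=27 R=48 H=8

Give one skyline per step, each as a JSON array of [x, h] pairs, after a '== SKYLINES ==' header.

== SKYLINES ==
[[37,10],[44,0]]
[[37,10],[44,8],[48,0]]
[[37,10],[44,8],[48,14],[49,0]]
[[37,10],[44,14],[45,8],[48,14],[49,0]]
[[37,10],[44,14],[45,8],[48,14],[49,0]]
[[37,10],[44,14],[45,8],[48,14],[50,0]]
[[27,8],[37,10],[44,14],[45,8],[48,14],[50,0]]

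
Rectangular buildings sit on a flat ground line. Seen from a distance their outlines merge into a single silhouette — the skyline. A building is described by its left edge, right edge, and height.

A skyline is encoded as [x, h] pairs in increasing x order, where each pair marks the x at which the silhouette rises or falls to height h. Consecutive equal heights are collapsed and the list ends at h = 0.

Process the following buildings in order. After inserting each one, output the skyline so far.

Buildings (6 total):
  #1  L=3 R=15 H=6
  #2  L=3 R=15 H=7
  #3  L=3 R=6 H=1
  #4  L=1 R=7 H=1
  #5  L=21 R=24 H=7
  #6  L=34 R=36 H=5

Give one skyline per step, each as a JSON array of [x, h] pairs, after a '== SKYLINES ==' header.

== SKYLINES ==
[[3,6],[15,0]]
[[3,7],[15,0]]
[[3,7],[15,0]]
[[1,1],[3,7],[15,0]]
[[1,1],[3,7],[15,0],[21,7],[24,0]]
[[1,1],[3,7],[15,0],[21,7],[24,0],[34,5],[36,0]]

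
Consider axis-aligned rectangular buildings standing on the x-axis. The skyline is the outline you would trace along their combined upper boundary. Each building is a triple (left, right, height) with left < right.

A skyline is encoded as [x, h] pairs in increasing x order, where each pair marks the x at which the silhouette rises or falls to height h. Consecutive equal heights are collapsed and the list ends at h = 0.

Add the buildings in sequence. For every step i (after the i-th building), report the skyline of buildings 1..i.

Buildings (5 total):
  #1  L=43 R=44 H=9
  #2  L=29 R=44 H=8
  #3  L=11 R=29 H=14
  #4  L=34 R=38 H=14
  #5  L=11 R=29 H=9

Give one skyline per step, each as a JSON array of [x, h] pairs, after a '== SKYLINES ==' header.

== SKYLINES ==
[[43,9],[44,0]]
[[29,8],[43,9],[44,0]]
[[11,14],[29,8],[43,9],[44,0]]
[[11,14],[29,8],[34,14],[38,8],[43,9],[44,0]]
[[11,14],[29,8],[34,14],[38,8],[43,9],[44,0]]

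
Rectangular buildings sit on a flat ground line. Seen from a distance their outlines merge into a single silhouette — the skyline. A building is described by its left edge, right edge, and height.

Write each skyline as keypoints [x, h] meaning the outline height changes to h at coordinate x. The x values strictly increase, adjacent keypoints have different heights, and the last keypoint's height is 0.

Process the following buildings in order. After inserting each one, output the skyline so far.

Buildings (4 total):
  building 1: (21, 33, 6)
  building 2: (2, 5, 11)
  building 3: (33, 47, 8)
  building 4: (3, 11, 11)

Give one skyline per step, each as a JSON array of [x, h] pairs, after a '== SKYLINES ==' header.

== SKYLINES ==
[[21,6],[33,0]]
[[2,11],[5,0],[21,6],[33,0]]
[[2,11],[5,0],[21,6],[33,8],[47,0]]
[[2,11],[11,0],[21,6],[33,8],[47,0]]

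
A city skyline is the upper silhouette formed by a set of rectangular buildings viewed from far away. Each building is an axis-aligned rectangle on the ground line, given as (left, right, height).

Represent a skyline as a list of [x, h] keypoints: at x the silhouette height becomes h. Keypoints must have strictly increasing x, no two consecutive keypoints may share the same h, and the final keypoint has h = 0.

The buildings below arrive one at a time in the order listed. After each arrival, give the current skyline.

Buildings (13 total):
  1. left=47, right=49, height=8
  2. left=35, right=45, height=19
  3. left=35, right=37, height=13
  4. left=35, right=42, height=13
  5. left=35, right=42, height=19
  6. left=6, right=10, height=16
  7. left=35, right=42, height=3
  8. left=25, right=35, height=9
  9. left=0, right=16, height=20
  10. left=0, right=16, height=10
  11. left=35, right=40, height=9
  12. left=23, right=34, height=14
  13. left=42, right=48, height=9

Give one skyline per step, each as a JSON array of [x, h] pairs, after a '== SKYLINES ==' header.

== SKYLINES ==
[[47,8],[49,0]]
[[35,19],[45,0],[47,8],[49,0]]
[[35,19],[45,0],[47,8],[49,0]]
[[35,19],[45,0],[47,8],[49,0]]
[[35,19],[45,0],[47,8],[49,0]]
[[6,16],[10,0],[35,19],[45,0],[47,8],[49,0]]
[[6,16],[10,0],[35,19],[45,0],[47,8],[49,0]]
[[6,16],[10,0],[25,9],[35,19],[45,0],[47,8],[49,0]]
[[0,20],[16,0],[25,9],[35,19],[45,0],[47,8],[49,0]]
[[0,20],[16,0],[25,9],[35,19],[45,0],[47,8],[49,0]]
[[0,20],[16,0],[25,9],[35,19],[45,0],[47,8],[49,0]]
[[0,20],[16,0],[23,14],[34,9],[35,19],[45,0],[47,8],[49,0]]
[[0,20],[16,0],[23,14],[34,9],[35,19],[45,9],[48,8],[49,0]]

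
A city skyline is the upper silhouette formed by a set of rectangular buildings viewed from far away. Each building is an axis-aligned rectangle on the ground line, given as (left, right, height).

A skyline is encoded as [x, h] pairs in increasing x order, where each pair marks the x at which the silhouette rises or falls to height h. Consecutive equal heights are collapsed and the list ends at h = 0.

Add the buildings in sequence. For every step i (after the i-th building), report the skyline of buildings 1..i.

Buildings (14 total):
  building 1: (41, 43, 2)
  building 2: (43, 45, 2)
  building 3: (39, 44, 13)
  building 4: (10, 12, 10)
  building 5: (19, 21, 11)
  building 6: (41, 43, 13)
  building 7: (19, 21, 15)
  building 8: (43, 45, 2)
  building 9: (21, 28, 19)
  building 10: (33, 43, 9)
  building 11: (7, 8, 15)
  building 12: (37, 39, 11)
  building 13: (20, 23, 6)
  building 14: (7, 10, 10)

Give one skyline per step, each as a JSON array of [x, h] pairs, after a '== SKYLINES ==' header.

== SKYLINES ==
[[41,2],[43,0]]
[[41,2],[45,0]]
[[39,13],[44,2],[45,0]]
[[10,10],[12,0],[39,13],[44,2],[45,0]]
[[10,10],[12,0],[19,11],[21,0],[39,13],[44,2],[45,0]]
[[10,10],[12,0],[19,11],[21,0],[39,13],[44,2],[45,0]]
[[10,10],[12,0],[19,15],[21,0],[39,13],[44,2],[45,0]]
[[10,10],[12,0],[19,15],[21,0],[39,13],[44,2],[45,0]]
[[10,10],[12,0],[19,15],[21,19],[28,0],[39,13],[44,2],[45,0]]
[[10,10],[12,0],[19,15],[21,19],[28,0],[33,9],[39,13],[44,2],[45,0]]
[[7,15],[8,0],[10,10],[12,0],[19,15],[21,19],[28,0],[33,9],[39,13],[44,2],[45,0]]
[[7,15],[8,0],[10,10],[12,0],[19,15],[21,19],[28,0],[33,9],[37,11],[39,13],[44,2],[45,0]]
[[7,15],[8,0],[10,10],[12,0],[19,15],[21,19],[28,0],[33,9],[37,11],[39,13],[44,2],[45,0]]
[[7,15],[8,10],[12,0],[19,15],[21,19],[28,0],[33,9],[37,11],[39,13],[44,2],[45,0]]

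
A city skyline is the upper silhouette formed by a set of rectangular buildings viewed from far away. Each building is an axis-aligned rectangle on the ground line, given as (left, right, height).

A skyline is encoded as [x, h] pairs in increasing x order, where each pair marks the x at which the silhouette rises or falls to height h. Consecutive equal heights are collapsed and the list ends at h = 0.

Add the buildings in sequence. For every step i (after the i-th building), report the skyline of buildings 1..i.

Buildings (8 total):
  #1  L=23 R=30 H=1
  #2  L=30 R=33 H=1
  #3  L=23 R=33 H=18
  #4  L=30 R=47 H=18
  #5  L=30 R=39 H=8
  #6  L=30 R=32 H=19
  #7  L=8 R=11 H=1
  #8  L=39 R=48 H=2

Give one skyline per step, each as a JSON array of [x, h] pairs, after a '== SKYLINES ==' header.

== SKYLINES ==
[[23,1],[30,0]]
[[23,1],[33,0]]
[[23,18],[33,0]]
[[23,18],[47,0]]
[[23,18],[47,0]]
[[23,18],[30,19],[32,18],[47,0]]
[[8,1],[11,0],[23,18],[30,19],[32,18],[47,0]]
[[8,1],[11,0],[23,18],[30,19],[32,18],[47,2],[48,0]]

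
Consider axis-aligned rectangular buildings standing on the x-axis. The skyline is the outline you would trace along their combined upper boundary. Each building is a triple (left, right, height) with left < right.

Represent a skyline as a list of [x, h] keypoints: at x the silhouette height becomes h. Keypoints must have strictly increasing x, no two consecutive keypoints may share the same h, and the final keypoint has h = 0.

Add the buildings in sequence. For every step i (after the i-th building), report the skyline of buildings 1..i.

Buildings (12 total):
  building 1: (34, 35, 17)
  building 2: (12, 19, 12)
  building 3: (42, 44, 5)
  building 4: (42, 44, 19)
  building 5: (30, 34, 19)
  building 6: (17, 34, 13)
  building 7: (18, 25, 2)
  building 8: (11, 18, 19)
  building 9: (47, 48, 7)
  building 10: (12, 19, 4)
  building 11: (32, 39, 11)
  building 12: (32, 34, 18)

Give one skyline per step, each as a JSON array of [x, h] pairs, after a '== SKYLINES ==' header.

== SKYLINES ==
[[34,17],[35,0]]
[[12,12],[19,0],[34,17],[35,0]]
[[12,12],[19,0],[34,17],[35,0],[42,5],[44,0]]
[[12,12],[19,0],[34,17],[35,0],[42,19],[44,0]]
[[12,12],[19,0],[30,19],[34,17],[35,0],[42,19],[44,0]]
[[12,12],[17,13],[30,19],[34,17],[35,0],[42,19],[44,0]]
[[12,12],[17,13],[30,19],[34,17],[35,0],[42,19],[44,0]]
[[11,19],[18,13],[30,19],[34,17],[35,0],[42,19],[44,0]]
[[11,19],[18,13],[30,19],[34,17],[35,0],[42,19],[44,0],[47,7],[48,0]]
[[11,19],[18,13],[30,19],[34,17],[35,0],[42,19],[44,0],[47,7],[48,0]]
[[11,19],[18,13],[30,19],[34,17],[35,11],[39,0],[42,19],[44,0],[47,7],[48,0]]
[[11,19],[18,13],[30,19],[34,17],[35,11],[39,0],[42,19],[44,0],[47,7],[48,0]]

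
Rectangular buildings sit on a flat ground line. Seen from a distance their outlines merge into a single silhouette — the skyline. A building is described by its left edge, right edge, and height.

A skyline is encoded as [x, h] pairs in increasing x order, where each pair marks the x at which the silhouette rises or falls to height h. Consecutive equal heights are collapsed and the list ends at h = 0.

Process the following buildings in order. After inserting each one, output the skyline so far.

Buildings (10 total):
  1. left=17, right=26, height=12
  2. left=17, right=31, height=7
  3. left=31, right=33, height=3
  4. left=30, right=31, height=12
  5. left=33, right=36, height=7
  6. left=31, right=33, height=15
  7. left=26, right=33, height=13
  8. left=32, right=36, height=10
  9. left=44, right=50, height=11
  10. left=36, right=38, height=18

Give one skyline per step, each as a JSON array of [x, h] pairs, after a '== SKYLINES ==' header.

== SKYLINES ==
[[17,12],[26,0]]
[[17,12],[26,7],[31,0]]
[[17,12],[26,7],[31,3],[33,0]]
[[17,12],[26,7],[30,12],[31,3],[33,0]]
[[17,12],[26,7],[30,12],[31,3],[33,7],[36,0]]
[[17,12],[26,7],[30,12],[31,15],[33,7],[36,0]]
[[17,12],[26,13],[31,15],[33,7],[36,0]]
[[17,12],[26,13],[31,15],[33,10],[36,0]]
[[17,12],[26,13],[31,15],[33,10],[36,0],[44,11],[50,0]]
[[17,12],[26,13],[31,15],[33,10],[36,18],[38,0],[44,11],[50,0]]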